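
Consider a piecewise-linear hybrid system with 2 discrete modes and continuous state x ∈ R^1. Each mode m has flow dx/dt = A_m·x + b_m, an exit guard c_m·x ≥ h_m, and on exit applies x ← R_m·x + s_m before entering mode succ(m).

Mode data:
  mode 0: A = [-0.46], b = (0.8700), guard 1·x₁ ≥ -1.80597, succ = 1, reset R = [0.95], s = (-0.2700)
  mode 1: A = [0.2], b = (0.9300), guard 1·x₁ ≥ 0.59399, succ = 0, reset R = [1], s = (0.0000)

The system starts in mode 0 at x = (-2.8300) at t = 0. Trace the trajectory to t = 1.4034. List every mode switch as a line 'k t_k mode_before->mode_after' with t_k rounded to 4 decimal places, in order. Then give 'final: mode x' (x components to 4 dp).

Mode 0: guard c·x = -1.8060 hit at Δt = 0.5315 (t = 0.5315), x⁻ = (-1.8060) → reset → x⁺ = (-1.9857), jump to mode 1
Mode 1: flow for 0.8719 to horizon, guard not reached → x = (-1.4781)

1 0.5315 0->1
final: 1 -1.4781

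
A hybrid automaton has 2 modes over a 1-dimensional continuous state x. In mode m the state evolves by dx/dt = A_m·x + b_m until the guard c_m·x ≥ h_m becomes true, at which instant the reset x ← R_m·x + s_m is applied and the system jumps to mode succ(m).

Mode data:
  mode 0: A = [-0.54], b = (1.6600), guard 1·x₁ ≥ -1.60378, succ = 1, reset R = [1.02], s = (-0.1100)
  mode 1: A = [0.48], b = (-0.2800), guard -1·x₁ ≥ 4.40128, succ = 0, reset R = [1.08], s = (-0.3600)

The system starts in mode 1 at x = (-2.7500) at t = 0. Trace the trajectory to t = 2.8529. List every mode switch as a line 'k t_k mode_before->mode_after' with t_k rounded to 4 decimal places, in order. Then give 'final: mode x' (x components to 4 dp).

Mode 1: guard c·x = 4.4013 hit at Δt = 0.8383 (t = 0.8383), x⁻ = (-4.4013) → reset → x⁺ = (-5.1134), jump to mode 0
Mode 0: guard c·x = -1.6038 hit at Δt = 1.0366 (t = 1.8749), x⁻ = (-1.6038) → reset → x⁺ = (-1.7459), jump to mode 1
Mode 1: flow for 0.9780 to horizon, guard not reached → x = (-3.1413)

1 0.8383 1->0
2 1.8749 0->1
final: 1 -3.1413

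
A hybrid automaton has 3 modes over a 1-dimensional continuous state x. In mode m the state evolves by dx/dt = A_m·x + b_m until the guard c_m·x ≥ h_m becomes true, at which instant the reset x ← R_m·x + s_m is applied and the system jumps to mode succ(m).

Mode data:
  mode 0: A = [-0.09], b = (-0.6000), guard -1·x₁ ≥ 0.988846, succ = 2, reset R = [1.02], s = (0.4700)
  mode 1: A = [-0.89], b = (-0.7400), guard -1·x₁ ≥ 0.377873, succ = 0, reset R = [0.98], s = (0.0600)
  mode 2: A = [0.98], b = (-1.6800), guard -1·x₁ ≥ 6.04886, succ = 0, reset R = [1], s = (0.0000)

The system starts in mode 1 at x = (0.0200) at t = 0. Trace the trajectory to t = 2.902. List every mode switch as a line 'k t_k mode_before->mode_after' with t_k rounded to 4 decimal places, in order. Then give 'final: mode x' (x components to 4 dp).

Mode 1: guard c·x = 0.3779 hit at Δt = 0.7076 (t = 0.7076), x⁻ = (-0.3779) → reset → x⁺ = (-0.3103), jump to mode 0
Mode 0: guard c·x = 0.9888 hit at Δt = 1.2543 (t = 1.9619), x⁻ = (-0.9888) → reset → x⁺ = (-0.5386), jump to mode 2
Mode 2: flow for 0.9401 to horizon, guard not reached → x = (-3.9463)

1 0.7076 1->0
2 1.9619 0->2
final: 2 -3.9463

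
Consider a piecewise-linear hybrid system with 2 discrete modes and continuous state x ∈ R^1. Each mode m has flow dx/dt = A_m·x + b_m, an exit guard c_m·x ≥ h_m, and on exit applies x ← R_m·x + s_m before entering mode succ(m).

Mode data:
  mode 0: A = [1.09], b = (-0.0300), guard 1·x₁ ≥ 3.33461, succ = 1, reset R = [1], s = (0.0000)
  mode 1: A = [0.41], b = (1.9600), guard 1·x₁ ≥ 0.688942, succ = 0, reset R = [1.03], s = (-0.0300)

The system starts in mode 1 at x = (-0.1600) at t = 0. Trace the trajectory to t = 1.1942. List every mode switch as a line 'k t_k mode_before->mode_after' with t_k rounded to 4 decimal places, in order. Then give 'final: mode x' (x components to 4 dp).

Mode 1: guard c·x = 0.6889 hit at Δt = 0.4114 (t = 0.4114), x⁻ = (0.6889) → reset → x⁺ = (0.6796), jump to mode 0
Mode 0: flow for 0.7828 to horizon, guard not reached → x = (1.5581)

1 0.4114 1->0
final: 0 1.5581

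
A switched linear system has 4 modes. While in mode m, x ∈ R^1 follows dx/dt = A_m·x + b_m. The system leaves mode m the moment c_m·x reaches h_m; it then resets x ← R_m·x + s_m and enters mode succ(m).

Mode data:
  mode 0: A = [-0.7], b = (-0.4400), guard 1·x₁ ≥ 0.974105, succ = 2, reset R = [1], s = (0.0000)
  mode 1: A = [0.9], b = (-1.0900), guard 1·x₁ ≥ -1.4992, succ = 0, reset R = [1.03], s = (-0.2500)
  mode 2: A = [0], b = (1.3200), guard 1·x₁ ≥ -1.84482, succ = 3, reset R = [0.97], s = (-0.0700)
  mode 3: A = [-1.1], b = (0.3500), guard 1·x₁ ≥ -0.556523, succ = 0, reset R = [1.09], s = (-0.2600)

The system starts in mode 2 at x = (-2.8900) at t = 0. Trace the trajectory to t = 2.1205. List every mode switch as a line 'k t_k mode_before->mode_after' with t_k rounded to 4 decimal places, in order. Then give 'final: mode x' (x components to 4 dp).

Mode 2: guard c·x = -1.8448 hit at Δt = 0.7918 (t = 0.7918), x⁻ = (-1.8448) → reset → x⁺ = (-1.8595), jump to mode 3
Mode 3: guard c·x = -0.5565 hit at Δt = 0.8292 (t = 1.6210), x⁻ = (-0.5565) → reset → x⁺ = (-0.8666), jump to mode 0
Mode 0: flow for 0.4995 to horizon, guard not reached → x = (-0.7964)

1 0.7918 2->3
2 1.6210 3->0
final: 0 -0.7964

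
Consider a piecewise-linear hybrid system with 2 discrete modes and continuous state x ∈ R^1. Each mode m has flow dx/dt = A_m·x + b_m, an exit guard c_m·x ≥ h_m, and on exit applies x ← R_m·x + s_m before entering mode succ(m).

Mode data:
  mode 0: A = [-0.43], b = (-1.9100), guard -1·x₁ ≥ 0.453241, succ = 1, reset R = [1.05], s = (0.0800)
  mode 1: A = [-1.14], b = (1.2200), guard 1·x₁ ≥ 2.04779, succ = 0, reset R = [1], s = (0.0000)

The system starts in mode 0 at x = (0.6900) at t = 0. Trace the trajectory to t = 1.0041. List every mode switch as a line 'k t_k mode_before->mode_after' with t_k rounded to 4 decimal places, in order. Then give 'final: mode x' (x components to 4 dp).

Mode 0: guard c·x = 0.4532 hit at Δt = 0.5861 (t = 0.5861), x⁻ = (-0.4532) → reset → x⁺ = (-0.3959), jump to mode 1
Mode 1: flow for 0.4180 to horizon, guard not reached → x = (0.1598)

1 0.5861 0->1
final: 1 0.1598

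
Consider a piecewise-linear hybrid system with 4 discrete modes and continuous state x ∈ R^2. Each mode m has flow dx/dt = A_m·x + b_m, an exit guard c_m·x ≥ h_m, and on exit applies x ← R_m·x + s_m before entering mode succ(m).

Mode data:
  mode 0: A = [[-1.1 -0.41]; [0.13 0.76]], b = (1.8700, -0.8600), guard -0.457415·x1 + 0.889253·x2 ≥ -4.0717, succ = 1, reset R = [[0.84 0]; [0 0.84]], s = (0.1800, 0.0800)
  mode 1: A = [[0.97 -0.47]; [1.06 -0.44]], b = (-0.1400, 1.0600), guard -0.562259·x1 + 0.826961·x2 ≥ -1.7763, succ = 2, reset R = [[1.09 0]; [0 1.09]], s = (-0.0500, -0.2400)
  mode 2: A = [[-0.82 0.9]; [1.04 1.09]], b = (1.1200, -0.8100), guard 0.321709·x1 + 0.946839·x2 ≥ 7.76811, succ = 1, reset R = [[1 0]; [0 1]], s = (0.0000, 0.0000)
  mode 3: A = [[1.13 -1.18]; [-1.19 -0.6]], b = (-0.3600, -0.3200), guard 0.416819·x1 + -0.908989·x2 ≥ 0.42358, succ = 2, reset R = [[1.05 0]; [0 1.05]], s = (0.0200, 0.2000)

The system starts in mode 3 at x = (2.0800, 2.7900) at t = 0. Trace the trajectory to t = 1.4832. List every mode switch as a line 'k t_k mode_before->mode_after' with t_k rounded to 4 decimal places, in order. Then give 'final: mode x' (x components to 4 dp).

Mode 3: guard c·x = 0.4236 hit at Δt = 0.6501 (t = 0.6501), x⁻ = (2.0660, 0.4814) → reset → x⁺ = (2.1893, 0.7055), jump to mode 2
Mode 2: flow for 0.8331 to horizon, guard not reached → x = (2.9997, 4.0112)

1 0.6501 3->2
final: 2 2.9997 4.0112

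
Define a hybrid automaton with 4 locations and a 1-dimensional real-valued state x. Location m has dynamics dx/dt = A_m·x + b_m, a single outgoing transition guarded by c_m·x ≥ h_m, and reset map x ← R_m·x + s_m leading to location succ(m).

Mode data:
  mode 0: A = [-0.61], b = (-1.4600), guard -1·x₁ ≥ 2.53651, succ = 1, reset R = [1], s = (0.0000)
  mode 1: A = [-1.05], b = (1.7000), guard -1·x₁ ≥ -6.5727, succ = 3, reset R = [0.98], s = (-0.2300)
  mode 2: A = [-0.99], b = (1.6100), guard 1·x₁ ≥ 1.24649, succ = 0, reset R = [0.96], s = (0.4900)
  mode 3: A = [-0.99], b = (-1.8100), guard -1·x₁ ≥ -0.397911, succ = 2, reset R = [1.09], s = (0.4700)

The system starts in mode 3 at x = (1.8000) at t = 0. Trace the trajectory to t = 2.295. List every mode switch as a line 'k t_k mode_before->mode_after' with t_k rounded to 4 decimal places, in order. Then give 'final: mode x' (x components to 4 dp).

Mode 3: guard c·x = -0.3979 hit at Δt = 0.4934 (t = 0.4934), x⁻ = (0.3979) → reset → x⁺ = (0.9037), jump to mode 2
Mode 2: guard c·x = 1.2465 hit at Δt = 0.6497 (t = 1.1431), x⁻ = (1.2465) → reset → x⁺ = (1.6866), jump to mode 0
Mode 0: flow for 1.1519 to horizon, guard not reached → x = (-0.3727)

1 0.4934 3->2
2 1.1431 2->0
final: 0 -0.3727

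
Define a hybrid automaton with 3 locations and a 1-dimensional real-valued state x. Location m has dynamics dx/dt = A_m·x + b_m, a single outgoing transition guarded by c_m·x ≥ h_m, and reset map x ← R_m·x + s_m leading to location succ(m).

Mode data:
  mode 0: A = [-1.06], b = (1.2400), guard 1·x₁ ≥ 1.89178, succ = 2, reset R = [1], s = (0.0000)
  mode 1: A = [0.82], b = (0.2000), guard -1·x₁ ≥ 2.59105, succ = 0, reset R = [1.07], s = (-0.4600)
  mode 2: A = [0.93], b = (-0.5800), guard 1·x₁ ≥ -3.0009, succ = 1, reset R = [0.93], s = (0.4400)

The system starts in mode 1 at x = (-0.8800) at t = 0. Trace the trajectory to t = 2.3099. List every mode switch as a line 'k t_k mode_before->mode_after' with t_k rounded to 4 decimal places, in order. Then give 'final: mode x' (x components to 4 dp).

1 1.5922 1->0
final: 0 -0.8874

Mode 1: guard c·x = 2.5911 hit at Δt = 1.5922 (t = 1.5922), x⁻ = (-2.5911) → reset → x⁺ = (-3.2324), jump to mode 0
Mode 0: flow for 0.7177 to horizon, guard not reached → x = (-0.8874)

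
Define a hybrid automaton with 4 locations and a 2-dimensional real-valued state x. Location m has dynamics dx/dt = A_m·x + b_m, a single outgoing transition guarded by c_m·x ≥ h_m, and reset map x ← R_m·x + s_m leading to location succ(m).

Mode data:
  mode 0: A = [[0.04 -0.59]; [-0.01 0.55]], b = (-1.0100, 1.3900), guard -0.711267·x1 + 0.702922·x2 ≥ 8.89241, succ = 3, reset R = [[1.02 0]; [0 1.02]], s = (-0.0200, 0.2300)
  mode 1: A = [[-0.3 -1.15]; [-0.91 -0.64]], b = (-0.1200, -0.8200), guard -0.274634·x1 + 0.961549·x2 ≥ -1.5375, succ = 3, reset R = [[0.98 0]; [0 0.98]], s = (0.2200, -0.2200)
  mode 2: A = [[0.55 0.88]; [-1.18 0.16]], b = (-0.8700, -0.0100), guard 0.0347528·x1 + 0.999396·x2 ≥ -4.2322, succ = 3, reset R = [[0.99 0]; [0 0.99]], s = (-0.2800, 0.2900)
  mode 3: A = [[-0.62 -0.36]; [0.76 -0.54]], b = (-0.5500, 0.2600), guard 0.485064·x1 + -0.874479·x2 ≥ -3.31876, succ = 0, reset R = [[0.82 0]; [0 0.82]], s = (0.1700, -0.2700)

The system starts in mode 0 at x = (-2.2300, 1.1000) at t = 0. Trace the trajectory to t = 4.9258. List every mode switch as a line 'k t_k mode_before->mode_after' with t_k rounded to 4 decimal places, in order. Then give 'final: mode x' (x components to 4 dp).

Mode 0: guard c·x = 8.8924 hit at Δt = 1.4955 (t = 1.4955), x⁻ = (-6.7524, 5.8181) → reset → x⁺ = (-6.9074, 6.1645), jump to mode 3
Mode 3: guard c·x = -3.3188 hit at Δt = 0.8540 (t = 2.3495), x⁻ = (-5.1549, 0.9357) → reset → x⁺ = (-4.0571, 0.4973), jump to mode 0
Mode 0: guard c·x = 8.8924 hit at Δt = 1.5223 (t = 3.8718), x⁻ = (-7.9673, 4.5888) → reset → x⁺ = (-8.1466, 4.9105), jump to mode 3
Mode 3: guard c·x = -3.3188 hit at Δt = 0.6927 (t = 4.5645), x⁻ = (-6.0739, 0.4260) → reset → x⁺ = (-4.8106, 0.0793), jump to mode 0
Mode 0: flow for 0.3613 to horizon, guard not reached → x = (-5.3266, 0.6726)

1 1.4955 0->3
2 2.3495 3->0
3 3.8718 0->3
4 4.5645 3->0
final: 0 -5.3266 0.6726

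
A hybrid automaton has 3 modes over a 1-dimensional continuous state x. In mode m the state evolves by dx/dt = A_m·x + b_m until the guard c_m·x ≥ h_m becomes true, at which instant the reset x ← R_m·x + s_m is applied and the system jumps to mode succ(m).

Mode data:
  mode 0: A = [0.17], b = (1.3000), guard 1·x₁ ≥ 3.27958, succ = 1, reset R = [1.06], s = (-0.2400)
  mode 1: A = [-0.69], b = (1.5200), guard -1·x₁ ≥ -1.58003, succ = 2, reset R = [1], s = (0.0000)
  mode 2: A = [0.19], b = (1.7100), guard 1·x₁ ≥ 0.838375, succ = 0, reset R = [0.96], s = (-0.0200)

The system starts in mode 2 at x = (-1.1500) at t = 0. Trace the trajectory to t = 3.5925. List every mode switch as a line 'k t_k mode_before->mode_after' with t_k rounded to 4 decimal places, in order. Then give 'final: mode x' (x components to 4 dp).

Mode 2: guard c·x = 0.8384 hit at Δt = 1.1883 (t = 1.1883), x⁻ = (0.8384) → reset → x⁺ = (0.7848), jump to mode 0
Mode 0: guard c·x = 3.2796 hit at Δt = 1.5246 (t = 2.7129), x⁻ = (3.2796) → reset → x⁺ = (3.2364), jump to mode 1
Mode 1: flow for 0.8796 to horizon, guard not reached → x = (2.7662)

1 1.1883 2->0
2 2.7129 0->1
final: 1 2.7662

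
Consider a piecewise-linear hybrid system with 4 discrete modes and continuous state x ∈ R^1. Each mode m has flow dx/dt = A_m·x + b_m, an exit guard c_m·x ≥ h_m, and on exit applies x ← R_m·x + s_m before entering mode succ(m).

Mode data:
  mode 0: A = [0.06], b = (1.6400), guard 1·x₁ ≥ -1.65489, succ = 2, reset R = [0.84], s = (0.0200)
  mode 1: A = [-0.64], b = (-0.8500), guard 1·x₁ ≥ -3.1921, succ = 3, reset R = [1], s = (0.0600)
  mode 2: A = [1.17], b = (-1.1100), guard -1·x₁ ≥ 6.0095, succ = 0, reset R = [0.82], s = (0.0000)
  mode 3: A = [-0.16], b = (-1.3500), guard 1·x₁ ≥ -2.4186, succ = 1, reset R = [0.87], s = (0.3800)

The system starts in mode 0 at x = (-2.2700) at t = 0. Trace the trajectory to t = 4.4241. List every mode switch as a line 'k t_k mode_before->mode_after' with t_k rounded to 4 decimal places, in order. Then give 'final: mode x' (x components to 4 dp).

1 0.4041 0->2
2 1.3433 2->0
3 3.6157 0->2
final: 2 -5.0222

Mode 0: guard c·x = -1.6549 hit at Δt = 0.4041 (t = 0.4041), x⁻ = (-1.6549) → reset → x⁺ = (-1.3701), jump to mode 2
Mode 2: guard c·x = 6.0095 hit at Δt = 0.9392 (t = 1.3433), x⁻ = (-6.0095) → reset → x⁺ = (-4.9278), jump to mode 0
Mode 0: guard c·x = -1.6549 hit at Δt = 2.2724 (t = 3.6157), x⁻ = (-1.6549) → reset → x⁺ = (-1.3701), jump to mode 2
Mode 2: flow for 0.8084 to horizon, guard not reached → x = (-5.0222)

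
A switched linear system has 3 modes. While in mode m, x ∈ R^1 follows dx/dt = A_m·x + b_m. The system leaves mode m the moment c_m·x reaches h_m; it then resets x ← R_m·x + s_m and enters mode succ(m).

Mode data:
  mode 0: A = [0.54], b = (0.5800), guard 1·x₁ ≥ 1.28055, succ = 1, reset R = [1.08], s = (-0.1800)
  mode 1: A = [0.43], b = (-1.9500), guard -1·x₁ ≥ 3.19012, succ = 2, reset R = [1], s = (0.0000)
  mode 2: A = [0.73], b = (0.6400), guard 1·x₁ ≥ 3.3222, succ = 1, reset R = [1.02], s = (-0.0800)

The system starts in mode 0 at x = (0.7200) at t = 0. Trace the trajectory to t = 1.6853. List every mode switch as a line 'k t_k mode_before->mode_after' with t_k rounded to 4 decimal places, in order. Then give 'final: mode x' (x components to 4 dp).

Mode 0: guard c·x = 1.2806 hit at Δt = 0.5035 (t = 0.5035), x⁻ = (1.2805) → reset → x⁺ = (1.2030), jump to mode 1
Mode 1: flow for 1.1818 to horizon, guard not reached → x = (-1.0036)

1 0.5035 0->1
final: 1 -1.0036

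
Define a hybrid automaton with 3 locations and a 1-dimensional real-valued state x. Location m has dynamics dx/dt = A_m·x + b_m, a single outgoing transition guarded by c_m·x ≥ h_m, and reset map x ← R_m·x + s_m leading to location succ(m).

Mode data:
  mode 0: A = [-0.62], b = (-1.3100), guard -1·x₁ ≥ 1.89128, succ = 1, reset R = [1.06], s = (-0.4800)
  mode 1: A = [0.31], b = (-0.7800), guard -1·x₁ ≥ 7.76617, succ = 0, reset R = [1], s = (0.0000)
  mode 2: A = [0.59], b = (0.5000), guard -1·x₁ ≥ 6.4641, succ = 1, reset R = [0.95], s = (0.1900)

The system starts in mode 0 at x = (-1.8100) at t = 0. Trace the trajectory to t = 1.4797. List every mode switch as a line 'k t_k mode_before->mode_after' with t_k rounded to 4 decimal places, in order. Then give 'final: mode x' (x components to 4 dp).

1 0.5039 0->1
final: 1 -4.2512

Mode 0: guard c·x = 1.8913 hit at Δt = 0.5039 (t = 0.5039), x⁻ = (-1.8913) → reset → x⁺ = (-2.4848), jump to mode 1
Mode 1: flow for 0.9758 to horizon, guard not reached → x = (-4.2512)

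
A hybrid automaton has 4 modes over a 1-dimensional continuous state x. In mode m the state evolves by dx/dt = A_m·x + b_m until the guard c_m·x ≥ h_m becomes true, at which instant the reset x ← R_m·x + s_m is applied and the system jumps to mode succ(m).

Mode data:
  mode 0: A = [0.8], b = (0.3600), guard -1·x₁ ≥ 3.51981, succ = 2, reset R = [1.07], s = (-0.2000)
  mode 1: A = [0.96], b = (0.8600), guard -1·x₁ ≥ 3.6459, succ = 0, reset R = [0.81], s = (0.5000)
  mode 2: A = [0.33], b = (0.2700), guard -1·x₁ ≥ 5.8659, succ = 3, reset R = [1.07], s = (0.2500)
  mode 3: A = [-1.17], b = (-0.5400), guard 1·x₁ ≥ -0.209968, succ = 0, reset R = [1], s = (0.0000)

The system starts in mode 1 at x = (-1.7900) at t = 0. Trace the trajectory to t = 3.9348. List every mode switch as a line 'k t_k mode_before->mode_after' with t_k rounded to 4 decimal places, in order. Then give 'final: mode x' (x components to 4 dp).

Mode 1: guard c·x = 3.6459 hit at Δt = 1.1703 (t = 1.1703), x⁻ = (-3.6459) → reset → x⁺ = (-2.4532), jump to mode 0
Mode 0: guard c·x = 3.5198 hit at Δt = 0.5336 (t = 1.7039), x⁻ = (-3.5198) → reset → x⁺ = (-3.9662), jump to mode 2
Mode 2: guard c·x = 5.8659 hit at Δt = 1.4308 (t = 3.1347), x⁻ = (-5.8659) → reset → x⁺ = (-6.0265), jump to mode 3
Mode 3: flow for 0.8001 to horizon, guard not reached → x = (-2.6438)

1 1.1703 1->0
2 1.7039 0->2
3 3.1347 2->3
final: 3 -2.6438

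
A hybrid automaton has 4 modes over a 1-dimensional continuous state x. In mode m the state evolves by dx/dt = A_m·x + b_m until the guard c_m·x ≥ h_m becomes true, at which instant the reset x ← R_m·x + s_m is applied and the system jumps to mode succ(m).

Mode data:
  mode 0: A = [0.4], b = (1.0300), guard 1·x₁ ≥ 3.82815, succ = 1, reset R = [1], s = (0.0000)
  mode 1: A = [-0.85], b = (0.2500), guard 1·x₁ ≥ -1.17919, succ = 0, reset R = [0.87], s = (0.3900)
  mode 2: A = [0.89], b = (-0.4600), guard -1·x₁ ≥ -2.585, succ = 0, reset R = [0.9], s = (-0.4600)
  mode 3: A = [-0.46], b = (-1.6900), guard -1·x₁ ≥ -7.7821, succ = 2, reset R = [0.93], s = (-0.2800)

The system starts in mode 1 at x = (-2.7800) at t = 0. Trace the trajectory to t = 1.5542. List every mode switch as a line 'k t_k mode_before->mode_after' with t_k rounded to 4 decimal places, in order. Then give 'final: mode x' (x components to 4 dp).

1 0.8653 1->0
final: 0 -0.0207

Mode 1: guard c·x = -1.1792 hit at Δt = 0.8653 (t = 0.8653), x⁻ = (-1.1792) → reset → x⁺ = (-0.6359), jump to mode 0
Mode 0: flow for 0.6889 to horizon, guard not reached → x = (-0.0207)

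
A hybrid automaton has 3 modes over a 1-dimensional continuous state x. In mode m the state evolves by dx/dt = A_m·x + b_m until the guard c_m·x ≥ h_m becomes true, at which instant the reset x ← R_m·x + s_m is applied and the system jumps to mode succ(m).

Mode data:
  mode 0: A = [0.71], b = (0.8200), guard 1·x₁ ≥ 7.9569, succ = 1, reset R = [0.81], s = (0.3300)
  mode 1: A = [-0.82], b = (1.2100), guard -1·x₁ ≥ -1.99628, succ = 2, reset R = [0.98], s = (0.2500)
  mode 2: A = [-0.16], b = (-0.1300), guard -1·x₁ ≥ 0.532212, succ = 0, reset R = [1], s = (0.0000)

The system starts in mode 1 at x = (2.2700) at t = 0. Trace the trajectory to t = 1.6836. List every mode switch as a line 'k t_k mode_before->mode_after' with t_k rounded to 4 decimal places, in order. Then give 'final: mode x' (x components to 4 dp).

1 0.5152 1->2
final: 2 1.6916

Mode 1: guard c·x = -1.9963 hit at Δt = 0.5152 (t = 0.5152), x⁻ = (1.9963) → reset → x⁺ = (2.2064), jump to mode 2
Mode 2: flow for 1.1684 to horizon, guard not reached → x = (1.6916)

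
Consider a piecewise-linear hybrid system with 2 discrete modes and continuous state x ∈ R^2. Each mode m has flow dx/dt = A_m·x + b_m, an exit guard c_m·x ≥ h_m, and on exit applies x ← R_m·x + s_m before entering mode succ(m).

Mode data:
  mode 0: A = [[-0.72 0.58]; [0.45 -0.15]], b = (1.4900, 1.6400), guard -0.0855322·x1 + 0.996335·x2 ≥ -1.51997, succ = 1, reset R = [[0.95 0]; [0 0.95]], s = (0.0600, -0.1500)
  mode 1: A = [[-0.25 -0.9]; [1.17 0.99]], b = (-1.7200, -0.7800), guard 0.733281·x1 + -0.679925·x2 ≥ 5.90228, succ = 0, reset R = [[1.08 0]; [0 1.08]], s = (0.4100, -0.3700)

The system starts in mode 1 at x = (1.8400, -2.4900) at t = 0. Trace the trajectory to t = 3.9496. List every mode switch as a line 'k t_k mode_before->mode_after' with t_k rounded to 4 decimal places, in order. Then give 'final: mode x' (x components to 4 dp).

1 1.5428 1->0
2 2.9642 0->1
final: 1 1.1957 -3.1669

Mode 1: guard c·x = 5.9023 hit at Δt = 1.5428 (t = 1.5428), x⁻ = (3.3680, -5.0485) → reset → x⁺ = (4.0474, -5.8224), jump to mode 0
Mode 0: guard c·x = -1.5200 hit at Δt = 1.4214 (t = 2.9642), x⁻ = (1.2101, -1.4217) → reset → x⁺ = (1.2096, -1.5006), jump to mode 1
Mode 1: flow for 0.9854 to horizon, guard not reached → x = (1.1957, -3.1669)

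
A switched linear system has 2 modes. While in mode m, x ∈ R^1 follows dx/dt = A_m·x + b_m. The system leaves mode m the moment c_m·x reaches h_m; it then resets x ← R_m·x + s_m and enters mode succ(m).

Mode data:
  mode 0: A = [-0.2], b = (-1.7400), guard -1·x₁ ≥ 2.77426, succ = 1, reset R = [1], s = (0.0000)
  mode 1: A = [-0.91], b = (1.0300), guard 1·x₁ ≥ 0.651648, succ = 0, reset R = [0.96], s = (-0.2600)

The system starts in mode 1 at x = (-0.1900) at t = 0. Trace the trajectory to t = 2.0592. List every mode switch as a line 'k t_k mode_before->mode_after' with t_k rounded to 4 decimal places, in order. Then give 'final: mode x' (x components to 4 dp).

Mode 1: guard c·x = 0.6516 hit at Δt = 1.1127 (t = 1.1127), x⁻ = (0.6516) → reset → x⁺ = (0.3656), jump to mode 0
Mode 0: flow for 0.9465 to horizon, guard not reached → x = (-1.1979)

1 1.1127 1->0
final: 0 -1.1979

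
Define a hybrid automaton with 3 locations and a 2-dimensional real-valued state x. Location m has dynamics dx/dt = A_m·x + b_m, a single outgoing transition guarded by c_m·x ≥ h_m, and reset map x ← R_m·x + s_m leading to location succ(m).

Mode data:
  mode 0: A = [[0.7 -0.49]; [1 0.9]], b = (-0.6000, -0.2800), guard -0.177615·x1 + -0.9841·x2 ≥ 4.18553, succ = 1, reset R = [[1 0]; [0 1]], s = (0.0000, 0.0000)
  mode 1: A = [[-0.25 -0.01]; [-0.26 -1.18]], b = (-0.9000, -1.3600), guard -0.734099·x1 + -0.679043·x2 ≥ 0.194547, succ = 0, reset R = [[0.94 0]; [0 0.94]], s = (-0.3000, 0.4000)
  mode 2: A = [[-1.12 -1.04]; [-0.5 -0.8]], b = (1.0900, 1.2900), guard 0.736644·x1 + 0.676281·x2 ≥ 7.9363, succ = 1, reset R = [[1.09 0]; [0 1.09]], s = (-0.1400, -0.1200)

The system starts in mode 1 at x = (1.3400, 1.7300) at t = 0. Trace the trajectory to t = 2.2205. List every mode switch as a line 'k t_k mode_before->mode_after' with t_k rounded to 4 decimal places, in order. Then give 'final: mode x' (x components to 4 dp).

Mode 1: guard c·x = 0.1945 hit at Δt = 1.0934 (t = 1.0934), x⁻ = (0.1553, -0.4544) → reset → x⁺ = (-0.1540, -0.0271), jump to mode 0
Mode 0: flow for 1.1271 to horizon, guard not reached → x = (-0.9423, -1.5925)

1 1.0934 1->0
final: 0 -0.9423 -1.5925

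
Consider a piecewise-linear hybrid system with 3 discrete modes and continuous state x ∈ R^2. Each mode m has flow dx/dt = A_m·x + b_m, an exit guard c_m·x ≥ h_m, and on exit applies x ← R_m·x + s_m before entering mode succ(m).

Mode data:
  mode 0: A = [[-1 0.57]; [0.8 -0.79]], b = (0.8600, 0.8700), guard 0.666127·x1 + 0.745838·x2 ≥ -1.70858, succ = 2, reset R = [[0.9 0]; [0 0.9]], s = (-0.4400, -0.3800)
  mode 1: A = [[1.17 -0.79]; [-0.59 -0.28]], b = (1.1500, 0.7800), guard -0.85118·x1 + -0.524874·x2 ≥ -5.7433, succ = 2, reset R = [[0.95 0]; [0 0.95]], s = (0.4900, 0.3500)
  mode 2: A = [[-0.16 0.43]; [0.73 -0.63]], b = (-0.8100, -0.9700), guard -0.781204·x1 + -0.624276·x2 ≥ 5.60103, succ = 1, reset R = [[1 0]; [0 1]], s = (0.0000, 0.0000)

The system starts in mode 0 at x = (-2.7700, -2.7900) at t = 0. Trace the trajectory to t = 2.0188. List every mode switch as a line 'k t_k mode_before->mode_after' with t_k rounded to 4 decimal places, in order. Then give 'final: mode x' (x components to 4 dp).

1 1.2381 0->2
final: 2 -2.4177 -2.4617

Mode 0: guard c·x = -1.7086 hit at Δt = 1.2381 (t = 1.2381), x⁻ = (-0.9949, -1.4023) → reset → x⁺ = (-1.3354, -1.6420), jump to mode 2
Mode 2: flow for 0.7807 to horizon, guard not reached → x = (-2.4177, -2.4617)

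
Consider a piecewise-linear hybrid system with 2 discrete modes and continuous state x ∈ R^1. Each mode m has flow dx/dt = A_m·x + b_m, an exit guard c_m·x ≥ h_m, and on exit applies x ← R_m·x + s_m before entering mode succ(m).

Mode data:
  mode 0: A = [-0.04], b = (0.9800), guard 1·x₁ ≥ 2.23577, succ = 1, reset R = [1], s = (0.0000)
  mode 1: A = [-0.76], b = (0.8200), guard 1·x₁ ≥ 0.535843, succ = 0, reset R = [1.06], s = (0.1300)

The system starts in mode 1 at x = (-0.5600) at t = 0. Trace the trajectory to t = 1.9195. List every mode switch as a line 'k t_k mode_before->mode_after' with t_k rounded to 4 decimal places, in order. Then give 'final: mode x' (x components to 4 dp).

1 1.4533 1->0
final: 0 1.1377

Mode 1: guard c·x = 0.5358 hit at Δt = 1.4533 (t = 1.4533), x⁻ = (0.5358) → reset → x⁺ = (0.6980), jump to mode 0
Mode 0: flow for 0.4662 to horizon, guard not reached → x = (1.1377)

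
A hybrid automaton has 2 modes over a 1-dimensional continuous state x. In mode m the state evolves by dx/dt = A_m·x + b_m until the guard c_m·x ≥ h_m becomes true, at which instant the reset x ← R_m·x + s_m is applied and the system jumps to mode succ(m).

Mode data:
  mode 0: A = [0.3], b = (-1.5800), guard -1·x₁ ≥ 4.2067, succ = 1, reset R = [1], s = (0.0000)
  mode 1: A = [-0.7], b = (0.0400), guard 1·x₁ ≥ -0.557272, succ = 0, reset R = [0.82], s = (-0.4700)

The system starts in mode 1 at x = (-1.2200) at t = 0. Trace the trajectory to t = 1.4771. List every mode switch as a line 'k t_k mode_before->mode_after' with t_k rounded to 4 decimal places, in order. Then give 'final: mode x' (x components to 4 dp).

Mode 1: guard c·x = -0.5573 hit at Δt = 1.0453 (t = 1.0453), x⁻ = (-0.5573) → reset → x⁺ = (-0.9270), jump to mode 0
Mode 0: flow for 0.4318 to horizon, guard not reached → x = (-1.7836)

1 1.0453 1->0
final: 0 -1.7836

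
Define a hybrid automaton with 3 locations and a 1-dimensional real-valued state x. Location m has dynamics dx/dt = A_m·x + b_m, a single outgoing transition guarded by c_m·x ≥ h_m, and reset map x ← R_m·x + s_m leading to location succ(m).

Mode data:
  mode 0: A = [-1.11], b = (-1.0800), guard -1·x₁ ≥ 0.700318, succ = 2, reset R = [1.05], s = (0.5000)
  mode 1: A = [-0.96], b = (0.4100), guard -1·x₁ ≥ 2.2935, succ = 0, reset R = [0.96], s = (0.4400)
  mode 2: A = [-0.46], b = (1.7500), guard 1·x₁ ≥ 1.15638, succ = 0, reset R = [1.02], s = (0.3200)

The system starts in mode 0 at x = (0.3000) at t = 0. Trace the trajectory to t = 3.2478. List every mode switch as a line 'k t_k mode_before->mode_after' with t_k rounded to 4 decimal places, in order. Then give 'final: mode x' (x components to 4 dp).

Mode 0: guard c·x = 0.7003 hit at Δt = 1.3882 (t = 1.3882), x⁻ = (-0.7003) → reset → x⁺ = (-0.2353), jump to mode 2
Mode 2: guard c·x = 1.1564 hit at Δt = 0.9182 (t = 2.3064), x⁻ = (1.1564) → reset → x⁺ = (1.4995), jump to mode 0
Mode 0: flow for 0.9414 to horizon, guard not reached → x = (-0.1034)

1 1.3882 0->2
2 2.3064 2->0
final: 0 -0.1034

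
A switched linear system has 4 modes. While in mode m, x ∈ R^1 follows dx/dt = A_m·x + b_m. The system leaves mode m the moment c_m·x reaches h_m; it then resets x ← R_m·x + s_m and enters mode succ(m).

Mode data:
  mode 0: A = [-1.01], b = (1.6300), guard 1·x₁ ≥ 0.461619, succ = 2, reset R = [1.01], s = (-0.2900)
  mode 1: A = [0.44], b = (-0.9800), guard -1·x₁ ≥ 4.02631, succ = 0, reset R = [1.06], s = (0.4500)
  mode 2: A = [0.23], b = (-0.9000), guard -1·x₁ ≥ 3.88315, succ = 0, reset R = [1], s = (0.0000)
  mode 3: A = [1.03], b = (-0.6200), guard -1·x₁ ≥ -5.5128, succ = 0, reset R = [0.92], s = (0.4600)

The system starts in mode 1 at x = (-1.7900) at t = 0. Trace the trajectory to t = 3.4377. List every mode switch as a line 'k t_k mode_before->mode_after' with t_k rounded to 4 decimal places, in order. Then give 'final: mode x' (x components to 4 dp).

1 1.0058 1->0
2 2.5410 0->2
final: 2 -0.6797

Mode 1: guard c·x = 4.0263 hit at Δt = 1.0058 (t = 1.0058), x⁻ = (-4.0263) → reset → x⁺ = (-3.8179), jump to mode 0
Mode 0: guard c·x = 0.4616 hit at Δt = 1.5352 (t = 2.5410), x⁻ = (0.4616) → reset → x⁺ = (0.1762), jump to mode 2
Mode 2: flow for 0.8967 to horizon, guard not reached → x = (-0.6797)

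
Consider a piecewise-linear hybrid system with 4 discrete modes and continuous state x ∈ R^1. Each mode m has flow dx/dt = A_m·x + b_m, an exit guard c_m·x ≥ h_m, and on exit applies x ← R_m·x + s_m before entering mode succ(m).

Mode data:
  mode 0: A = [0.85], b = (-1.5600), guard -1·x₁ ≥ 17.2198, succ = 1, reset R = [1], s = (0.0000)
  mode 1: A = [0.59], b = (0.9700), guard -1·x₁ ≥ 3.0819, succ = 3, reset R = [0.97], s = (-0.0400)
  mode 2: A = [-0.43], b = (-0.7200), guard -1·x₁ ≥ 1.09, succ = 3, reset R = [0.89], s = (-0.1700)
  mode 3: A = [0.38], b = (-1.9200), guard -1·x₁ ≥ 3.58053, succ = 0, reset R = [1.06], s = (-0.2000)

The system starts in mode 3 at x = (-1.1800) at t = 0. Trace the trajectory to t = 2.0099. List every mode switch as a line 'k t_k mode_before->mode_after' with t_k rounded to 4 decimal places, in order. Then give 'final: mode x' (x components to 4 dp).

Mode 3: guard c·x = 3.5805 hit at Δt = 0.8574 (t = 0.8574), x⁻ = (-3.5805) → reset → x⁺ = (-3.9954), jump to mode 0
Mode 0: flow for 1.1525 to horizon, guard not reached → x = (-13.6944)

1 0.8574 3->0
final: 0 -13.6944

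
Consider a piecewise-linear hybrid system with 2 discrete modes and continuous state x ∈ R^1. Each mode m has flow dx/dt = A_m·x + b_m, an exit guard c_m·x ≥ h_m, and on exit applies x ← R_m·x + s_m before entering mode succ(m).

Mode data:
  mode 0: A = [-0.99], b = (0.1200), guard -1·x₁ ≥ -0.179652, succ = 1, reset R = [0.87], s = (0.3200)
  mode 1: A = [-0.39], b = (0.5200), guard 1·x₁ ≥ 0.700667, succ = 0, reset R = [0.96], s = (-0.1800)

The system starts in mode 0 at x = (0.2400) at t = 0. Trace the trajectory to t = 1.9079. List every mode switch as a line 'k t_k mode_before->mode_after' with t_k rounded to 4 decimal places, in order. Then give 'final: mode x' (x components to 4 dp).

1 0.7165 0->1
2 1.4948 1->0
final: 0 0.3680

Mode 0: guard c·x = -0.1797 hit at Δt = 0.7165 (t = 0.7165), x⁻ = (0.1797) → reset → x⁺ = (0.4763), jump to mode 1
Mode 1: guard c·x = 0.7007 hit at Δt = 0.7783 (t = 1.4948), x⁻ = (0.7007) → reset → x⁺ = (0.4926), jump to mode 0
Mode 0: flow for 0.4131 to horizon, guard not reached → x = (0.3680)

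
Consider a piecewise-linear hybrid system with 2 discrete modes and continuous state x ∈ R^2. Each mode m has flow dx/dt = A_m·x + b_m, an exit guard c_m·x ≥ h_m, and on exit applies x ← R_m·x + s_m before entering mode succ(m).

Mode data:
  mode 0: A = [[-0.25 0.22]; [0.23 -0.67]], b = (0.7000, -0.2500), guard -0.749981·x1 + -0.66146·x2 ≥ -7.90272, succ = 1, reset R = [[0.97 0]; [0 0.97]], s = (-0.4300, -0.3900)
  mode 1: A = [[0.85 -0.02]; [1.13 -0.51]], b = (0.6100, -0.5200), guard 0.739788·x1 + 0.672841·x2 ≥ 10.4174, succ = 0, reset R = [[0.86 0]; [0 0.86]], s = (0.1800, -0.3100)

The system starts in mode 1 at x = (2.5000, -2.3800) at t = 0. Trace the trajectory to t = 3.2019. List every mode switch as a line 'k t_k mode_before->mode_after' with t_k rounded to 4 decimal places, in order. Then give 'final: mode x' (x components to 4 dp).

1 1.3803 1->0
2 2.5396 0->1
3 2.8651 1->0
final: 0 8.2806 3.6072

Mode 1: guard c·x = 10.4174 hit at Δt = 1.3803 (t = 1.3803), x⁻ = (9.6799, 4.8396) → reset → x⁺ = (8.5047, 3.8521), jump to mode 0
Mode 0: guard c·x = -7.9027 hit at Δt = 1.1593 (t = 2.5396), x⁻ = (7.8245, 3.0757) → reset → x⁺ = (7.1598, 2.5934), jump to mode 1
Mode 1: guard c·x = 10.4174 hit at Δt = 0.3254 (t = 2.8651), x⁻ = (9.6429, 4.8804) → reset → x⁺ = (8.4729, 3.8871), jump to mode 0
Mode 0: flow for 0.3368 to horizon, guard not reached → x = (8.2806, 3.6072)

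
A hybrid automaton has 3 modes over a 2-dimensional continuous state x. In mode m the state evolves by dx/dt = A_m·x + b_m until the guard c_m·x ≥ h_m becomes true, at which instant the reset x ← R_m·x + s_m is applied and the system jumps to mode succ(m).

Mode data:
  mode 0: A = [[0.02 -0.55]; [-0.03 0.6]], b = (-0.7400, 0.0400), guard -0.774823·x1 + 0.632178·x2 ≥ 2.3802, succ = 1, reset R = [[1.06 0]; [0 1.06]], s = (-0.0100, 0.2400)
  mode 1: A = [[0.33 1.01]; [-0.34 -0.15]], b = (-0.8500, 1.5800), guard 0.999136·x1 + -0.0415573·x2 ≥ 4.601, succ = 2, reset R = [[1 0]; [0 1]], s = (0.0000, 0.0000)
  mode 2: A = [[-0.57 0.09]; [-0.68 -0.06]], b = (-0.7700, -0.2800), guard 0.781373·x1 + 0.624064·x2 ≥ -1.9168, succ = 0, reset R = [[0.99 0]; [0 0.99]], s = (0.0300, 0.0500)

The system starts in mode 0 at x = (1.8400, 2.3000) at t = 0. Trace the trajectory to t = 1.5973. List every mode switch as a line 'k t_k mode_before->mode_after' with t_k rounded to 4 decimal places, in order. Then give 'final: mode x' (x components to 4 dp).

1 0.7991 0->1
final: 1 3.2412 4.5107

Mode 0: guard c·x = 2.3802 hit at Δt = 0.7991 (t = 0.7991), x⁻ = (-0.0333, 3.7242) → reset → x⁺ = (-0.0453, 4.1877), jump to mode 1
Mode 1: flow for 0.7982 to horizon, guard not reached → x = (3.2412, 4.5107)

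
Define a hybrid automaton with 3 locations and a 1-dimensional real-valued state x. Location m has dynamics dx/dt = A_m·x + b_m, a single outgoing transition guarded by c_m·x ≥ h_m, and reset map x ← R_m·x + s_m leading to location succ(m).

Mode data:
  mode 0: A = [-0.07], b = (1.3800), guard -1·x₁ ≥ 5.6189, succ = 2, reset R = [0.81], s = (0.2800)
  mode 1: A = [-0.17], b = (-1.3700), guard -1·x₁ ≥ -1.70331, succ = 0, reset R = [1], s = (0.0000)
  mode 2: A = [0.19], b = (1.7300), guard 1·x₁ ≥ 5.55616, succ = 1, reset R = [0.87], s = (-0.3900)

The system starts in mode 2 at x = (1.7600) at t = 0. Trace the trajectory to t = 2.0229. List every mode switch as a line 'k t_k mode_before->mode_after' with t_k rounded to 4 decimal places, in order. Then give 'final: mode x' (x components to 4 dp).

1 1.5771 2->1
final: 1 3.5313

Mode 2: guard c·x = 5.5562 hit at Δt = 1.5771 (t = 1.5771), x⁻ = (5.5562) → reset → x⁺ = (4.4439), jump to mode 1
Mode 1: flow for 0.4458 to horizon, guard not reached → x = (3.5313)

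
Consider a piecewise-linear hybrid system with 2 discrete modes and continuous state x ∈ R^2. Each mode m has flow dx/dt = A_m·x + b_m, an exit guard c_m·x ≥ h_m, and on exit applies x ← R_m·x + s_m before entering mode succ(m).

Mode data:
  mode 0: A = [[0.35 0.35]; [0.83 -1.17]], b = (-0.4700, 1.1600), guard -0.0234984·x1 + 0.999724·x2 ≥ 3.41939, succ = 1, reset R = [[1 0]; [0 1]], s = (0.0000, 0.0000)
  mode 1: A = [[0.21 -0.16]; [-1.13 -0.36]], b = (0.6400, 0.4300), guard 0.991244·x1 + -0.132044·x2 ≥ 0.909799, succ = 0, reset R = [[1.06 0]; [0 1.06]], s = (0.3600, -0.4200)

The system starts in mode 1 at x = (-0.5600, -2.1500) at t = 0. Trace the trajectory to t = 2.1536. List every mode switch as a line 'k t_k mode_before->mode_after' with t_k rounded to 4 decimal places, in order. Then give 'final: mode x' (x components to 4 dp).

Mode 1: guard c·x = 0.9098 hit at Δt = 1.5569 (t = 1.5569), x⁻ = (0.7927, -0.9396) → reset → x⁺ = (1.2002, -1.4160), jump to mode 0
Mode 0: flow for 0.5967 to horizon, guard not reached → x = (1.0402, 0.1810)

1 1.5569 1->0
final: 0 1.0402 0.1810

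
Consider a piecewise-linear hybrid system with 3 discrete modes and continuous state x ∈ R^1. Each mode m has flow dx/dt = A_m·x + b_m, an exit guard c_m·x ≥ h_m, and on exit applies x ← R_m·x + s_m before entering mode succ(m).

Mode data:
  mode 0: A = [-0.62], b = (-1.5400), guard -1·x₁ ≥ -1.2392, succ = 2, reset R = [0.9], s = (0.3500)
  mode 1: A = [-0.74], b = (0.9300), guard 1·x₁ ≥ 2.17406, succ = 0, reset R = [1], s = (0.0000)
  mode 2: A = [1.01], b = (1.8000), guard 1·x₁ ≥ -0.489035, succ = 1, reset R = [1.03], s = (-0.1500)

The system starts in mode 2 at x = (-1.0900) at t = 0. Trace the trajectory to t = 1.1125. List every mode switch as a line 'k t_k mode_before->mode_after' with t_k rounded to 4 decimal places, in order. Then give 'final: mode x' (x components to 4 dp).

Mode 2: guard c·x = -0.4890 hit at Δt = 0.6188 (t = 0.6188), x⁻ = (-0.4890) → reset → x⁺ = (-0.6537), jump to mode 1
Mode 1: flow for 0.4937 to horizon, guard not reached → x = (-0.0690)

1 0.6188 2->1
final: 1 -0.0690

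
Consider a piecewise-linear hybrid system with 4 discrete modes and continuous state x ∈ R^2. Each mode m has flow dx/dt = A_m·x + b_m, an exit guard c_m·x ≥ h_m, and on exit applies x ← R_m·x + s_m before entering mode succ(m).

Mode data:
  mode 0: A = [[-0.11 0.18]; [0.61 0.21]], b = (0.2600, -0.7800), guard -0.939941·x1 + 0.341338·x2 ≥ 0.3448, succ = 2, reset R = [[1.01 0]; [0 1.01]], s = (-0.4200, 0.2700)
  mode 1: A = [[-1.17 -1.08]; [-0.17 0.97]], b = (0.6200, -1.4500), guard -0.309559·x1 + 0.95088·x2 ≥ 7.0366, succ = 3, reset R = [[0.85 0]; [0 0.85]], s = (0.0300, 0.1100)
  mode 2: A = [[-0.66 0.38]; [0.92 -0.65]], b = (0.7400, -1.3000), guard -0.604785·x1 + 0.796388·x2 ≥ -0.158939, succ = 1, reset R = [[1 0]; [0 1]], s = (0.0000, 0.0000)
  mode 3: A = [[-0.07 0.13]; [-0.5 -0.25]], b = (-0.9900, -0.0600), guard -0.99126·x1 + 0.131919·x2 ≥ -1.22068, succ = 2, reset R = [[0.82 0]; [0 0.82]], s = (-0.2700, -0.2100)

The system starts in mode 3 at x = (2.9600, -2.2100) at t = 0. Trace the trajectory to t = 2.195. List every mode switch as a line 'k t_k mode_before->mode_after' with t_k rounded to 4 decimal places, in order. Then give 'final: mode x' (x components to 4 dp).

1 1.4301 3->2
final: 2 0.2014 -2.1075

Mode 3: guard c·x = -1.2207 hit at Δt = 1.4301 (t = 1.4301), x⁻ = (0.8687, -2.7255) → reset → x⁺ = (0.4424, -2.4449), jump to mode 2
Mode 2: flow for 0.7649 to horizon, guard not reached → x = (0.2014, -2.1075)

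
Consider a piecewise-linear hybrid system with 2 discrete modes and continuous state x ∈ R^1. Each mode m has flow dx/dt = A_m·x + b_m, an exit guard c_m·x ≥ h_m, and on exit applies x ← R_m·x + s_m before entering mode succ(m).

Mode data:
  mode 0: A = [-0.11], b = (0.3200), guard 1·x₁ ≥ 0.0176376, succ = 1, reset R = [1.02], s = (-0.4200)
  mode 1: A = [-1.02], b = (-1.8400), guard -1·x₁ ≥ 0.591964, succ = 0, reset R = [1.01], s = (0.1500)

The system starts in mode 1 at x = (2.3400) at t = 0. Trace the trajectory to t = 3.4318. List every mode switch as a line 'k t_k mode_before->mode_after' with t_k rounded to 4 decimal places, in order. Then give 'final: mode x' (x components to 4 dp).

1 1.2053 1->0
2 2.5624 0->1
3 2.7051 1->0
final: 0 -0.1900

Mode 1: guard c·x = 0.5920 hit at Δt = 1.2053 (t = 1.2053), x⁻ = (-0.5920) → reset → x⁺ = (-0.4479), jump to mode 0
Mode 0: guard c·x = 0.0176 hit at Δt = 1.3571 (t = 2.5624), x⁻ = (0.0176) → reset → x⁺ = (-0.4020), jump to mode 1
Mode 1: guard c·x = 0.5920 hit at Δt = 0.1427 (t = 2.7051), x⁻ = (-0.5920) → reset → x⁺ = (-0.4479), jump to mode 0
Mode 0: flow for 0.7267 to horizon, guard not reached → x = (-0.1900)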